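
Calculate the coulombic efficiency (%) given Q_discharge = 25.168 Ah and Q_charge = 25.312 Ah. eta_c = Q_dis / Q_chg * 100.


Coulombic efficiency = 25.168/25.312 * 100% = 99.43%

99.43%


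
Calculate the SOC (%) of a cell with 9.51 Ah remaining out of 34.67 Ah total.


SOC% = 9.51 / 34.67 * 100 = 27.43%

27.43%


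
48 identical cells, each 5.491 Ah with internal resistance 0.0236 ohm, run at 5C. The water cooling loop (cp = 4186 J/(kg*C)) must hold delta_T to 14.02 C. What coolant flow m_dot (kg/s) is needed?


Step 1: I = 5 * 5.491 = 27.455 A
Step 2: Q_cell = I^2 * R = 27.455^2 * 0.0236 = 17.789 W
Step 3: Q_total = 48 * 17.789 = 853.87 W
Step 4: m_dot = Q_total / (cp * dT) = 853.87 / (4186 * 14.02) = 0.01455 kg/s

0.01455 kg/s


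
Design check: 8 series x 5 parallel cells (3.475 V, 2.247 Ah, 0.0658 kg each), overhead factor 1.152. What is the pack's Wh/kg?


Step 1: V_pack = 8 * 3.475 = 27.8 V
Step 2: C_pack = 5 * 2.247 = 11.235 Ah
Step 3: E_pack = V_pack * C_pack = 27.8 * 11.235 = 312.33 Wh
Step 4: m_pack = 8 * 5 * 0.0658 * 1.152 = 3.0321 kg
Step 5: ED = E_pack / m_pack = 312.33 / 3.0321 = 103.0 Wh/kg

103.0 Wh/kg


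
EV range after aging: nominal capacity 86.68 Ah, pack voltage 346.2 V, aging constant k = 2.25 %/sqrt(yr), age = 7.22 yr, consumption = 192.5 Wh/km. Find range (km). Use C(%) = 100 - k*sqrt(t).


Step 1: capacity retention = 100 - 2.25 * sqrt(7.22) = 100 - 2.25 * 2.687 = 93.954%
Step 2: C_now = 86.68 * 93.954/100 = 81.439 Ah
Step 3: E_pack = V * C_now = 346.2 * 81.439 = 28194 Wh
Step 4: range = E_pack / consumption = 28194 / 192.5 = 146.5 km

146.5 km


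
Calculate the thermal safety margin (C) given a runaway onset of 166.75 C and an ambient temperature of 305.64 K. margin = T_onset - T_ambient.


Convert: T_ambient = 305.64 K = 32.49 C
margin = 166.75 - 32.49 = 134.26 C

134.26 C


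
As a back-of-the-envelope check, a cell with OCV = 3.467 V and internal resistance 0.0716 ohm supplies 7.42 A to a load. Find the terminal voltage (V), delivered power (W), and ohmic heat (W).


Step 1: V_terminal = OCV - I*R = 3.467 - 7.42 * 0.0716 = 2.9357 V
Step 2: P_out = V_terminal * I = 2.9357 * 7.42 = 21.78 W
Step 3: Q = I^2 * R = 7.42^2 * 0.0716 = 3.942 W

V=2.9357 V, P=21.78 W, Q=3.942 W


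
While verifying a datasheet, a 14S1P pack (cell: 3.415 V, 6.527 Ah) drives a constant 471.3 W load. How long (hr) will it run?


Step 1: E_pack = Ns * V_cell * Np * C_cell = 14 * 3.415 * 1 * 6.527 = 312.06 Wh
Step 2: t = E_pack / P = 312.06 / 471.3 = 0.6621 hr

0.6621 hr


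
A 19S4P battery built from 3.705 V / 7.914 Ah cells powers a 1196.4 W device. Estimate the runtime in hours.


Step 1: E_pack = Ns * V_cell * Np * C_cell = 19 * 3.705 * 4 * 7.914 = 2228.4 Wh
Step 2: t = E_pack / P = 2228.4 / 1196.4 = 1.863 hr

1.863 hr


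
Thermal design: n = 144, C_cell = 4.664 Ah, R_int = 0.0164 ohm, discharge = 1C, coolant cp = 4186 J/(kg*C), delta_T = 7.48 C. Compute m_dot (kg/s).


Step 1: I = 1 * 4.664 = 4.664 A
Step 2: Q_cell = I^2 * R = 4.664^2 * 0.0164 = 0.35675 W
Step 3: Q_total = 144 * 0.35675 = 51.372 W
Step 4: m_dot = Q_total / (cp * dT) = 51.372 / (4186 * 7.48) = 0.001641 kg/s

0.001641 kg/s


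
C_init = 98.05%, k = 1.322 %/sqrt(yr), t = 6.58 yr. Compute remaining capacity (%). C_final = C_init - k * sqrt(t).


sqrt(t) = sqrt(6.58) = 2.5652
C_final = 98.05 - 1.322 * 2.5652 = 94.66%

94.66%


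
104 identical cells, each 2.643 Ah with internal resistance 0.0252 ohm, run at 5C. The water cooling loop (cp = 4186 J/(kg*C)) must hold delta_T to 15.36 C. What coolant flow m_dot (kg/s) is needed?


Step 1: I = 5 * 2.643 = 13.215 A
Step 2: Q_cell = I^2 * R = 13.215^2 * 0.0252 = 4.4008 W
Step 3: Q_total = 104 * 4.4008 = 457.68 W
Step 4: m_dot = Q_total / (cp * dT) = 457.68 / (4186 * 15.36) = 0.007118 kg/s

0.007118 kg/s


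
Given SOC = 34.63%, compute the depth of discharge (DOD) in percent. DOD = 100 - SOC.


Complement of SOC: DOD = 100% - 34.63% = 65.37%

65.37%


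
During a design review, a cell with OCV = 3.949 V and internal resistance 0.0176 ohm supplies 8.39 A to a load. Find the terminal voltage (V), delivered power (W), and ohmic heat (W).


Step 1: V_terminal = OCV - I*R = 3.949 - 8.39 * 0.0176 = 3.8013 V
Step 2: P_out = V_terminal * I = 3.8013 * 8.39 = 31.89 W
Step 3: Q = I^2 * R = 8.39^2 * 0.0176 = 1.239 W

V=3.8013 V, P=31.89 W, Q=1.239 W


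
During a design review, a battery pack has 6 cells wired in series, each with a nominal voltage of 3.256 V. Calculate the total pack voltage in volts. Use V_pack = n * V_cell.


With 6 cells in series at 3.256 V each, V_pack = 19.536 V

19.536 V


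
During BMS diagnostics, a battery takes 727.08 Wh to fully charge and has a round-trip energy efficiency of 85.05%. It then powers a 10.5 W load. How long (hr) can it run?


Step 1: E_discharge = eta/100 * E_charge = 85.05/100 * 727.08 = 618.38 Wh
Step 2: t = E_discharge / P = 618.38 / 10.5 = 58.89 hr

58.89 hr


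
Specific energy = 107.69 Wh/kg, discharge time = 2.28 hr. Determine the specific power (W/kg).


Specific power = 107.69 Wh/kg / 2.28 hr = 47.23 W/kg

47.23 W/kg


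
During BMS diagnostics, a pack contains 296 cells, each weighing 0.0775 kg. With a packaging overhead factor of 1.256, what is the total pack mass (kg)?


m_pack = n * m_cell * overhead = 296 * 0.0775 * 1.256 = 28.81 kg

28.81 kg


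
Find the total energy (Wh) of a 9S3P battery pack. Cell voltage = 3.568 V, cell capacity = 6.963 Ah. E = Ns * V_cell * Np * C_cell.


V_pack = 9 * 3.568 = 32.112 V
C_pack = 3 * 6.963 = 20.889 Ah
E = V_pack * C_pack = 32.112 * 20.889 = 670.8 Wh

670.8 Wh


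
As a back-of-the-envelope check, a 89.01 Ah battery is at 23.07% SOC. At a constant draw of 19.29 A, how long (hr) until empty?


Step 1: remaining = SOC/100 * C_total = 23.07/100 * 89.01 = 20.535 Ah
Step 2: t = remaining / I = 20.535 / 19.29 = 1.065 hr

1.065 hr


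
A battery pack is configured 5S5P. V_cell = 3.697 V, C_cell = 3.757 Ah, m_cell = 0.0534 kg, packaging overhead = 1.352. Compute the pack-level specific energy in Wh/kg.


Step 1: V_pack = 5 * 3.697 = 18.485 V
Step 2: C_pack = 5 * 3.757 = 18.785 Ah
Step 3: E_pack = V_pack * C_pack = 18.485 * 18.785 = 347.24 Wh
Step 4: m_pack = 5 * 5 * 0.0534 * 1.352 = 1.8049 kg
Step 5: ED = E_pack / m_pack = 347.24 / 1.8049 = 192.4 Wh/kg

192.4 Wh/kg


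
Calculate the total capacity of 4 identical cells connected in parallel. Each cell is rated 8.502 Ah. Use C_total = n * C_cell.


Parallel capacities add: 4 * 8.502 Ah = 34.008 Ah

34.008 Ah


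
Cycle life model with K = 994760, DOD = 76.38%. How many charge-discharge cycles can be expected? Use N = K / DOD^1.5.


Step 1: DOD^1.5 = 76.38^1.5 = 667.53
Step 2: N = 994760 / 667.53 = 1490 cycles

1490 cycles


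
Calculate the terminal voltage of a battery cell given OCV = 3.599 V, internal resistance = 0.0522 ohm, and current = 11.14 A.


IR drop = 11.14 * 0.0522 = 0.58151 V
V = 3.599 - 0.58151 = 3.017 V

3.017 V


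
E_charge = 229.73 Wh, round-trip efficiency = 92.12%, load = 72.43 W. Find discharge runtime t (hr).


Step 1: E_discharge = eta/100 * E_charge = 92.12/100 * 229.73 = 211.63 Wh
Step 2: t = E_discharge / P = 211.63 / 72.43 = 2.922 hr

2.922 hr


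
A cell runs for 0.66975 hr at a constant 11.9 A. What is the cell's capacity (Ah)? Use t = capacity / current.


C = I * t = 11.9 * 0.66975 = 7.970 Ah

7.970 Ah


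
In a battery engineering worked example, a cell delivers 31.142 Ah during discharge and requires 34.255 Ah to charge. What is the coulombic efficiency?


eta_c = Q_dis / Q_chg * 100 = 31.142 / 34.255 * 100 = 90.91%

90.91%


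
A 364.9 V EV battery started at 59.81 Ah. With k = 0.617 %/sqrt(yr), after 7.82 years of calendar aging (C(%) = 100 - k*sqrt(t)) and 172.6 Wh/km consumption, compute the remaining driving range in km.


Step 1: capacity retention = 100 - 0.617 * sqrt(7.82) = 100 - 0.617 * 2.7964 = 98.275%
Step 2: C_now = 59.81 * 98.275/100 = 58.778 Ah
Step 3: E_pack = V * C_now = 364.9 * 58.778 = 21448 Wh
Step 4: range = E_pack / consumption = 21448 / 172.6 = 124.3 km

124.3 km


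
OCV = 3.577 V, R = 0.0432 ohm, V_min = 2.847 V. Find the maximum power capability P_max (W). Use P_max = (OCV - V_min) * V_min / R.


P_max = (OCV - V_min) * V_min / R = (3.577 - 2.847) * 2.847 / 0.0432 = 0.73 * 2.847 / 0.0432 = 48.11 W

48.11 W


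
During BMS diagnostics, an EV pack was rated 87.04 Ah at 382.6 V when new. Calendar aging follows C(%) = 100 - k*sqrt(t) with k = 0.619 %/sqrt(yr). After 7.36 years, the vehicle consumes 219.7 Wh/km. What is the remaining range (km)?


Step 1: capacity retention = 100 - 0.619 * sqrt(7.36) = 100 - 0.619 * 2.7129 = 98.321%
Step 2: C_now = 87.04 * 98.321/100 = 85.579 Ah
Step 3: E_pack = V * C_now = 382.6 * 85.579 = 32743 Wh
Step 4: range = E_pack / consumption = 32743 / 219.7 = 149.0 km

149.0 km


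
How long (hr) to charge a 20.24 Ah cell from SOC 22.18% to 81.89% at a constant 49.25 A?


delta_Ah = 20.24 * (81.89 - 22.18) / 100 = 12.085 Ah
t = delta_Ah / I = 12.085 / 49.25 = 0.2454 hr

0.2454 hr


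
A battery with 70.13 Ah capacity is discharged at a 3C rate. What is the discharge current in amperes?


At 3C: I = 3 * 70.13 Ah = 210.39 A

210.39 A


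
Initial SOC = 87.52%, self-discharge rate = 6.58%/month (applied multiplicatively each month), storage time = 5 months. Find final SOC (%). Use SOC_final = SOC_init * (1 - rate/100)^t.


decay = (1 - 6.58/100)^5 = 0.71154
SOC_final = 87.52 * 0.71154 = 62.27%

62.27%


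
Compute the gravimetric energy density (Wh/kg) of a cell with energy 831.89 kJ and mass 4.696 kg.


Convert: E = 831.89 kJ = 231.08 Wh
ED = E / m = 231.08 / 4.696 = 49.21 Wh/kg

49.21 Wh/kg


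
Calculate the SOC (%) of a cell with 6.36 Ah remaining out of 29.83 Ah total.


SOC = (remaining / total) * 100 = (6.36 / 29.83) * 100 = 21.32%

21.32%


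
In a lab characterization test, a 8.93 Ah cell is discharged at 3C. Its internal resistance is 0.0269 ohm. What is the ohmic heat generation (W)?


Step 1: I = C_rate * capacity = 3 * 8.93 = 26.79 A
Step 2: Q = I^2 * R = 26.79^2 * 0.0269 = 717.7 * 0.0269 = 19.31 W

19.31 W


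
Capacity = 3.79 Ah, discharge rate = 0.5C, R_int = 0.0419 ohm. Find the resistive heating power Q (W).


Step 1: I = C_rate * capacity = 0.5 * 3.79 = 1.895 A
Step 2: Q = I^2 * R = 1.895^2 * 0.0419 = 3.591 * 0.0419 = 0.1505 W

0.1505 W


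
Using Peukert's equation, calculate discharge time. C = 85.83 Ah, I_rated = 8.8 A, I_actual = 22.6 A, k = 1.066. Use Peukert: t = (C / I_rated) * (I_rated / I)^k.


t_rated = C / I_rated = 85.83 / 8.8 = 9.7534 hr
(I_rated/I)^k = (0.38938)^1.066 = 0.36588
t = t_rated * (I_rated/I)^k = 9.7534 * 0.36588 = 3.569 hr

3.569 hr


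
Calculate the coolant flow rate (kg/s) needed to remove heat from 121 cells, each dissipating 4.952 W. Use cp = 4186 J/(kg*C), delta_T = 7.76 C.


Q_total = 121 * 4.952 = 599.19 W
m_dot = Q_total / (cp * dT) = 599.19 / (4186 * 7.76) = 0.01845 kg/s

0.01845 kg/s


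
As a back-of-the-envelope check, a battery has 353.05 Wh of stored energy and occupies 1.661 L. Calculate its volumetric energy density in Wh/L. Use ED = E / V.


Volumetric ED = 353.05 Wh / 1.661 L = 212.6 Wh/L

212.6 Wh/L


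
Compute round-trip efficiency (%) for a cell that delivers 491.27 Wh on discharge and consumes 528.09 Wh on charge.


eta_e = E_dis / E_chg * 100 = 491.27 / 528.09 * 100 = 93.03%

93.03%


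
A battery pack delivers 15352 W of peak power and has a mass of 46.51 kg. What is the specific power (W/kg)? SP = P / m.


Specific power = 15352 W / 46.51 kg = 330.1 W/kg

330.1 W/kg


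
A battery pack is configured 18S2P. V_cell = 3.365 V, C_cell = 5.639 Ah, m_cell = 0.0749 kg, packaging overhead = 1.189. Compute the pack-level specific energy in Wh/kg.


Step 1: V_pack = 18 * 3.365 = 60.57 V
Step 2: C_pack = 2 * 5.639 = 11.278 Ah
Step 3: E_pack = V_pack * C_pack = 60.57 * 11.278 = 683.11 Wh
Step 4: m_pack = 18 * 2 * 0.0749 * 1.189 = 3.206 kg
Step 5: ED = E_pack / m_pack = 683.11 / 3.206 = 213.1 Wh/kg

213.1 Wh/kg


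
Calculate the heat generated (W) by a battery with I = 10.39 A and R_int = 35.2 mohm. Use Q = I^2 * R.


Convert: R = 35.2 mohm = 0.0352 ohm
I^2 = 107.95
Q = 107.95 * 0.0352 = 3.800 W

3.800 W


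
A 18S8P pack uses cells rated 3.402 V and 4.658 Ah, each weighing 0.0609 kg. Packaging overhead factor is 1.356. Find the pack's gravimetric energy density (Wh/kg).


Step 1: V_pack = 18 * 3.402 = 61.236 V
Step 2: C_pack = 8 * 4.658 = 37.264 Ah
Step 3: E_pack = V_pack * C_pack = 61.236 * 37.264 = 2281.9 Wh
Step 4: m_pack = 18 * 8 * 0.0609 * 1.356 = 11.892 kg
Step 5: ED = E_pack / m_pack = 2281.9 / 11.892 = 191.9 Wh/kg

191.9 Wh/kg


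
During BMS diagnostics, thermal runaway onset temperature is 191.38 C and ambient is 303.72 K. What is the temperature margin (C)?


Convert: T_ambient = 303.72 K = 30.57 C
margin = 191.38 - 30.57 = 160.81 C

160.81 C


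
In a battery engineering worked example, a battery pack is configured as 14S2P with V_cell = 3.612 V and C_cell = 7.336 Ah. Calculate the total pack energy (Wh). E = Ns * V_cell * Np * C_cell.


V_pack = 14 * 3.612 = 50.568 V
C_pack = 2 * 7.336 = 14.672 Ah
E = V_pack * C_pack = 50.568 * 14.672 = 741.9 Wh

741.9 Wh


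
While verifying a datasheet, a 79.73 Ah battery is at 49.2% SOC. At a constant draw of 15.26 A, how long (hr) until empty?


Step 1: remaining = SOC/100 * C_total = 49.2/100 * 79.73 = 39.227 Ah
Step 2: t = remaining / I = 39.227 / 15.26 = 2.571 hr

2.571 hr


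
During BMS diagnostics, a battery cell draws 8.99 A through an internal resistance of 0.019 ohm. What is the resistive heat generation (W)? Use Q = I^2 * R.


Q = I^2 * R = 8.99^2 * 0.019 = 1.536 W

1.536 W


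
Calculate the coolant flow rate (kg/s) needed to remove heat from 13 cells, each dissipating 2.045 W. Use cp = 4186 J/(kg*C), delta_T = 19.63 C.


Step 1: Total heat Q = 13 * 2.045 W = 26.585 W
Step 2: denom = cp * dT = 4186 * 19.63 = 82171
Step 3: m_dot = 26.585 / 82171 = 3.235e-04 kg/s

3.235e-04 kg/s


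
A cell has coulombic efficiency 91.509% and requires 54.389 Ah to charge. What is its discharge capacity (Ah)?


Q_dis = eta/100 * Q_chg = 91.509/100 * 54.389 = 49.77 Ah

49.77 Ah


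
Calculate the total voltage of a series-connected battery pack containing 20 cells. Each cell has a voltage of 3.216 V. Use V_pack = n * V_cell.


V_pack = n * V_cell = 20 * 3.216 = 64.32 V

64.32 V


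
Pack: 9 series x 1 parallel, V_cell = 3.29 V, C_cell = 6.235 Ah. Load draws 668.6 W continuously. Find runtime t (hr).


Step 1: E_pack = Ns * V_cell * Np * C_cell = 9 * 3.29 * 1 * 6.235 = 184.62 Wh
Step 2: t = E_pack / P = 184.62 / 668.6 = 0.2761 hr

0.2761 hr


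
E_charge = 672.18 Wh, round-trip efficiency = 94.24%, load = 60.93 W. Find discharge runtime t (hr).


Step 1: E_discharge = eta/100 * E_charge = 94.24/100 * 672.18 = 633.46 Wh
Step 2: t = E_discharge / P = 633.46 / 60.93 = 10.40 hr

10.40 hr


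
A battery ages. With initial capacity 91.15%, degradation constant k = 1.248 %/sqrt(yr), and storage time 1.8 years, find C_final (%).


sqrt(t) = sqrt(1.8) = 1.3416
C_final = 91.15 - 1.248 * 1.3416 = 89.48%

89.48%


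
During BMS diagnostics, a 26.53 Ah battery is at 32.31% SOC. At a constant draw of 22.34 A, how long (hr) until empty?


Step 1: remaining = SOC/100 * C_total = 32.31/100 * 26.53 = 8.5718 Ah
Step 2: t = remaining / I = 8.5718 / 22.34 = 0.3837 hr

0.3837 hr


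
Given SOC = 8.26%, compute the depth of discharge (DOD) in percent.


DOD = 100 - SOC = 100 - 8.26 = 91.74%

91.74%


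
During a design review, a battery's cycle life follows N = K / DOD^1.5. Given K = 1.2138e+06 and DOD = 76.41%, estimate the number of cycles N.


Step 1: DOD^1.5 = 76.41^1.5 = 667.92
Step 2: N = 1.2138e+06 / 667.92 = 1817 cycles

1817 cycles


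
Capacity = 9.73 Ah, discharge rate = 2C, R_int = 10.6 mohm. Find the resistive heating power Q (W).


Convert: R = 10.6 mohm = 0.0106 ohm
Step 1: I = C_rate * capacity = 2 * 9.73 = 19.46 A
Step 2: Q = I^2 * R = 19.46^2 * 0.0106 = 378.69 * 0.0106 = 4.014 W

4.014 W


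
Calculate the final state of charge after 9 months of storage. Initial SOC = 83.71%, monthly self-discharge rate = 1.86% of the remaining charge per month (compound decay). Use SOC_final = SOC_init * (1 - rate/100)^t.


decay = (1 - 1.86/100)^9 = 0.84453
SOC_final = 83.71 * 0.84453 = 70.70%

70.70%


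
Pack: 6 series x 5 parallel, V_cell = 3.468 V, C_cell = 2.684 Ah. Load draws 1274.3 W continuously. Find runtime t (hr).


Step 1: E_pack = Ns * V_cell * Np * C_cell = 6 * 3.468 * 5 * 2.684 = 279.24 Wh
Step 2: t = E_pack / P = 279.24 / 1274.3 = 0.2191 hr

0.2191 hr


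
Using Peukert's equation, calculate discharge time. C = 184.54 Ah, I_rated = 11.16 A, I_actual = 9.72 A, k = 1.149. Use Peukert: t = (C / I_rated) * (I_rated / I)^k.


t_rated = C / I_rated = 184.54 / 11.16 = 16.536 hr
(I_rated/I)^k = (1.1481)^1.149 = 1.172
t = t_rated * (I_rated/I)^k = 16.536 * 1.172 = 19.38 hr

19.38 hr


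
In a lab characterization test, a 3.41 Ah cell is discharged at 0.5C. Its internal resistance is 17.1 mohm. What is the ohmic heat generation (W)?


Convert: R = 17.1 mohm = 0.0171 ohm
Step 1: I = C_rate * capacity = 0.5 * 3.41 = 1.705 A
Step 2: Q = I^2 * R = 1.705^2 * 0.0171 = 2.907 * 0.0171 = 0.04971 W

0.04971 W


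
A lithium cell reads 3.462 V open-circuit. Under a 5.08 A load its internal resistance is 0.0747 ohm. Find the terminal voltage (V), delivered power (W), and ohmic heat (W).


Step 1: V_terminal = OCV - I*R = 3.462 - 5.08 * 0.0747 = 3.0825 V
Step 2: P_out = V_terminal * I = 3.0825 * 5.08 = 15.66 W
Step 3: Q = I^2 * R = 5.08^2 * 0.0747 = 1.928 W

V=3.0825 V, P=15.66 W, Q=1.928 W


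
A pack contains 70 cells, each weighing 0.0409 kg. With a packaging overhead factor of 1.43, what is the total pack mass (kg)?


m_pack = n * m_cell * overhead = 70 * 0.0409 * 1.43 = 4.094 kg

4.094 kg


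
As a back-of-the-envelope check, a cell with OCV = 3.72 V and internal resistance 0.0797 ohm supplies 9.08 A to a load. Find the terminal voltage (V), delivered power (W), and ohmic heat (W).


Step 1: V_terminal = OCV - I*R = 3.72 - 9.08 * 0.0797 = 2.9963 V
Step 2: P_out = V_terminal * I = 2.9963 * 9.08 = 27.21 W
Step 3: Q = I^2 * R = 9.08^2 * 0.0797 = 6.571 W

V=2.9963 V, P=27.21 W, Q=6.571 W


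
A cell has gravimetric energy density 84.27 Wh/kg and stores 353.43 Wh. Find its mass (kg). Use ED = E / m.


m = E / ED = 353.43 / 84.27 = 4.194 kg

4.194 kg


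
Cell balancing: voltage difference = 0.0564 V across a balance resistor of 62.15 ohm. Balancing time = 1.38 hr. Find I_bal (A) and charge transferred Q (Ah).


I_bal = dV / R = 0.0564 / 62.15 = 9.0748e-04 A
Q = I_bal * t = 9.0748e-04 * 1.38 = 0.001252 Ah

I=9.0748e-04 A, Q=0.001252 Ah


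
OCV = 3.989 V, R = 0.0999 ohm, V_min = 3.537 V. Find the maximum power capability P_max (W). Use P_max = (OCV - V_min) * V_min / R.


dV = OCV - V_min = 0.452 V (so I_max = dV / R)
P_max = dV * V_min / R = 0.452 * 3.537 / 0.0999 = 16.00 W

16.00 W


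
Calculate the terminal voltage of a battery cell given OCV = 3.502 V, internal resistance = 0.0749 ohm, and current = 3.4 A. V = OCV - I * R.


V = OCV - I*R = 3.502 - 3.4 * 0.0749 = 3.247 V

3.247 V


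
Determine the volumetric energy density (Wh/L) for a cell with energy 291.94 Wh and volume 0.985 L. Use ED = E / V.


ED = E / V = 291.94 / 0.985 = 296.4 Wh/L

296.4 Wh/L


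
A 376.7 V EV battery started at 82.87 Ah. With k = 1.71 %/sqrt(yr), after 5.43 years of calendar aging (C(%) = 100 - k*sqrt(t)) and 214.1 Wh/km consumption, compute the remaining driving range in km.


Step 1: capacity retention = 100 - 1.71 * sqrt(5.43) = 100 - 1.71 * 2.3302 = 96.015%
Step 2: C_now = 82.87 * 96.015/100 = 79.568 Ah
Step 3: E_pack = V * C_now = 376.7 * 79.568 = 29973 Wh
Step 4: range = E_pack / consumption = 29973 / 214.1 = 140.0 km

140.0 km


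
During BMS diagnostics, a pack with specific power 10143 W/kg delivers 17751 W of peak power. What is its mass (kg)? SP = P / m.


m = P / SP = 17751 / 10143 = 1.750 kg

1.750 kg


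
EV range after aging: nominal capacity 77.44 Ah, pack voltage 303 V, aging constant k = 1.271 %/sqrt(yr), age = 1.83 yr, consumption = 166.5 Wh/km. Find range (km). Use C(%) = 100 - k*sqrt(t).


Step 1: capacity retention = 100 - 1.271 * sqrt(1.83) = 100 - 1.271 * 1.3528 = 98.281%
Step 2: C_now = 77.44 * 98.281/100 = 76.109 Ah
Step 3: E_pack = V * C_now = 303 * 76.109 = 23061 Wh
Step 4: range = E_pack / consumption = 23061 / 166.5 = 138.5 km

138.5 km


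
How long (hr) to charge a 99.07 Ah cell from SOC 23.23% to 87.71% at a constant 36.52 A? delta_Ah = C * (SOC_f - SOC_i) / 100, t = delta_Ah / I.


delta_Ah = 99.07 * (87.71 - 23.23) / 100 = 63.88 Ah
t = delta_Ah / I = 63.88 / 36.52 = 1.749 hr

1.749 hr


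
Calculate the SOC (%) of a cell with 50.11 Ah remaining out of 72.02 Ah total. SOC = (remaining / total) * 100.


SOC = (remaining / total) * 100 = (50.11 / 72.02) * 100 = 69.58%

69.58%


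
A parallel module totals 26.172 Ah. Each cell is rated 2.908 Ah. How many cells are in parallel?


n = C_total / C_cell = 26.172 / 2.908 = 9

9


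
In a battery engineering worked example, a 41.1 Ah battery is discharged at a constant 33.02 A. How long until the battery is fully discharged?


t = capacity / current = 41.1 / 33.02 = 1.245 hr

1.245 hr


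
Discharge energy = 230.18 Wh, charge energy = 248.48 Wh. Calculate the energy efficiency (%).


eta_e = E_dis / E_chg * 100 = 230.18 / 248.48 * 100 = 92.64%

92.64%


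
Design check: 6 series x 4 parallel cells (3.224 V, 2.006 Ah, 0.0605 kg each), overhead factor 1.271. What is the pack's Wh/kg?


Step 1: V_pack = 6 * 3.224 = 19.344 V
Step 2: C_pack = 4 * 2.006 = 8.024 Ah
Step 3: E_pack = V_pack * C_pack = 19.344 * 8.024 = 155.22 Wh
Step 4: m_pack = 6 * 4 * 0.0605 * 1.271 = 1.8455 kg
Step 5: ED = E_pack / m_pack = 155.22 / 1.8455 = 84.11 Wh/kg

84.11 Wh/kg


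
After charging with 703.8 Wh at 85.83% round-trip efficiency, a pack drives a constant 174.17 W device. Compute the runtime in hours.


Step 1: E_discharge = eta/100 * E_charge = 85.83/100 * 703.8 = 604.07 Wh
Step 2: t = E_discharge / P = 604.07 / 174.17 = 3.468 hr

3.468 hr


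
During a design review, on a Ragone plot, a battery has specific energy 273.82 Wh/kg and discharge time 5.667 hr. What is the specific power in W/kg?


Specific power = 273.82 Wh/kg / 5.667 hr = 48.32 W/kg

48.32 W/kg


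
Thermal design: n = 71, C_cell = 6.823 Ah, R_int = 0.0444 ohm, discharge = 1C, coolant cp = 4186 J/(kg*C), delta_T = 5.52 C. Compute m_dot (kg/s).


Step 1: I = 1 * 6.823 = 6.823 A
Step 2: Q_cell = I^2 * R = 6.823^2 * 0.0444 = 2.067 W
Step 3: Q_total = 71 * 2.067 = 146.76 W
Step 4: m_dot = Q_total / (cp * dT) = 146.76 / (4186 * 5.52) = 0.006351 kg/s

0.006351 kg/s


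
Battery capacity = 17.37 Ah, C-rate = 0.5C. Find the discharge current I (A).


At 0.5C: I = 0.5 * 17.37 Ah = 8.685 A

8.685 A


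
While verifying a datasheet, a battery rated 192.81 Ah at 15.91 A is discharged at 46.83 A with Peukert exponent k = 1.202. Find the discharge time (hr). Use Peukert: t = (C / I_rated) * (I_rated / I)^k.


t_rated = C / I_rated = 192.81 / 15.91 = 12.119 hr
(I_rated/I)^k = (0.33974)^1.202 = 0.27317
t = t_rated * (I_rated/I)^k = 12.119 * 0.27317 = 3.311 hr

3.311 hr


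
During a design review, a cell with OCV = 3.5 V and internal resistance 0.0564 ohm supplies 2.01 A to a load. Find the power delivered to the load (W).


Step 1: V_terminal = OCV - I*R = 3.5 - 2.01 * 0.0564 = 3.3866 V
Step 2: P_out = V_terminal * I = 3.3866 * 2.01 = 6.807 W

6.807 W


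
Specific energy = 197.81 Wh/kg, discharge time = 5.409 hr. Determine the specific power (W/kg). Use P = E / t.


Specific power = 197.81 Wh/kg / 5.409 hr = 36.57 W/kg

36.57 W/kg


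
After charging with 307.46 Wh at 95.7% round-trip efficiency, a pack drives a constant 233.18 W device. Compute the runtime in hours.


Step 1: E_discharge = eta/100 * E_charge = 95.7/100 * 307.46 = 294.24 Wh
Step 2: t = E_discharge / P = 294.24 / 233.18 = 1.262 hr

1.262 hr


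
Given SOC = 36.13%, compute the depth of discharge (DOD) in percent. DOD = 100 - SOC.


DOD = 100 - SOC = 100 - 36.13 = 63.87%

63.87%


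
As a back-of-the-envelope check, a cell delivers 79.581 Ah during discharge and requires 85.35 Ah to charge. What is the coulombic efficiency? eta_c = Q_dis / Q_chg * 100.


eta_c = Q_dis / Q_chg * 100 = 79.581 / 85.35 * 100 = 93.24%

93.24%


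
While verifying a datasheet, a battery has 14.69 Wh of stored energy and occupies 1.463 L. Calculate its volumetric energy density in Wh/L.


ED = E / V = 14.69 / 1.463 = 10.04 Wh/L

10.04 Wh/L


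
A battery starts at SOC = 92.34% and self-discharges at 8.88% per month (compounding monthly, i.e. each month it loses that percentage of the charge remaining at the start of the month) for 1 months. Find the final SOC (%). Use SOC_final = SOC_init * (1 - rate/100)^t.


decay = (1 - 8.88/100)^1 = 0.9112
SOC_final = 92.34 * 0.9112 = 84.14%

84.14%


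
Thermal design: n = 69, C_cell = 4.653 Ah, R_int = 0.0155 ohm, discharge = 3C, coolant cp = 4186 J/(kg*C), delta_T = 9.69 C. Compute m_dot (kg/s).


Step 1: I = 3 * 4.653 = 13.959 A
Step 2: Q_cell = I^2 * R = 13.959^2 * 0.0155 = 3.0202 W
Step 3: Q_total = 69 * 3.0202 = 208.39 W
Step 4: m_dot = Q_total / (cp * dT) = 208.39 / (4186 * 9.69) = 0.005138 kg/s

0.005138 kg/s


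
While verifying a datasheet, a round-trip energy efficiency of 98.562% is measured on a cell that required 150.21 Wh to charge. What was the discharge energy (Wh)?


E_dis = eta/100 * E_chg = 98.562/100 * 150.21 = 148.0 Wh

148.0 Wh


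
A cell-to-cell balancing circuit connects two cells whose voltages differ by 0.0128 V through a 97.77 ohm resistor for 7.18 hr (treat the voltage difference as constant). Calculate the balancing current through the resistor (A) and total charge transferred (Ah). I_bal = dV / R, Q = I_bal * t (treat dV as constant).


I_bal = dV / R = 0.0128 / 97.77 = 1.3092e-04 A
Q = I_bal * t = 1.3092e-04 * 7.18 = 9.400e-04 Ah

I=1.3092e-04 A, Q=9.400e-04 Ah


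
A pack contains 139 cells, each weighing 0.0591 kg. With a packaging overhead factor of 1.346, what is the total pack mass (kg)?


Cell mass sum = 139 * 0.0591 = 8.2149 kg
With overhead 1.346: m_pack = 8.2149 * 1.346 = 11.06 kg

11.06 kg


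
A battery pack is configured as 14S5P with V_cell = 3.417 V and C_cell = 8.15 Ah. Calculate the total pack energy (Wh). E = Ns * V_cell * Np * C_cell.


V_pack = 14 * 3.417 = 47.838 V
C_pack = 5 * 8.15 = 40.75 Ah
E = V_pack * C_pack = 47.838 * 40.75 = 1949 Wh

1949 Wh


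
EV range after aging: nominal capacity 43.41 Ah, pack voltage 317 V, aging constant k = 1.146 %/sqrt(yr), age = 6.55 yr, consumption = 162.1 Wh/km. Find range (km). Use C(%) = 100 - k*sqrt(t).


Step 1: capacity retention = 100 - 1.146 * sqrt(6.55) = 100 - 1.146 * 2.5593 = 97.067%
Step 2: C_now = 43.41 * 97.067/100 = 42.137 Ah
Step 3: E_pack = V * C_now = 317 * 42.137 = 13357 Wh
Step 4: range = E_pack / consumption = 13357 / 162.1 = 82.40 km

82.40 km


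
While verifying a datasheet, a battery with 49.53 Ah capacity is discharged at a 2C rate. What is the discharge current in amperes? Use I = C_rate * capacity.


At 2C: I = 2 * 49.53 Ah = 99.06 A

99.06 A


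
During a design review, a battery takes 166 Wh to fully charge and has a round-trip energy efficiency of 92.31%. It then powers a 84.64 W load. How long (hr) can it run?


Step 1: E_discharge = eta/100 * E_charge = 92.31/100 * 166 = 153.23 Wh
Step 2: t = E_discharge / P = 153.23 / 84.64 = 1.810 hr

1.810 hr


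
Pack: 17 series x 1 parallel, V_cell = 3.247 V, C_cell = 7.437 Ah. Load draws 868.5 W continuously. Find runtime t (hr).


Step 1: E_pack = Ns * V_cell * Np * C_cell = 17 * 3.247 * 1 * 7.437 = 410.51 Wh
Step 2: t = E_pack / P = 410.51 / 868.5 = 0.4727 hr

0.4727 hr


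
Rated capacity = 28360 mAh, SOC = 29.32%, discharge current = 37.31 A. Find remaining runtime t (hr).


Convert: C_total = 28360 mAh = 28.36 Ah
Step 1: remaining = SOC/100 * C_total = 29.32/100 * 28.36 = 8.3152 Ah
Step 2: t = remaining / I = 8.3152 / 37.31 = 0.2229 hr

0.2229 hr


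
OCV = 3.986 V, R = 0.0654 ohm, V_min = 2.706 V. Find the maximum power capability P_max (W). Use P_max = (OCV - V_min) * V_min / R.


P_max = (OCV - V_min) * V_min / R = (3.986 - 2.706) * 2.706 / 0.0654 = 1.28 * 2.706 / 0.0654 = 52.96 W

52.96 W


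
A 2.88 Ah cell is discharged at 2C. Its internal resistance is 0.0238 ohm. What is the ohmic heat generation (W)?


Step 1: I = C_rate * capacity = 2 * 2.88 = 5.76 A
Step 2: Q = I^2 * R = 5.76^2 * 0.0238 = 33.178 * 0.0238 = 0.7896 W

0.7896 W


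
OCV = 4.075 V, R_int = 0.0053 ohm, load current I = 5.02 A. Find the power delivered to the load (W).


Step 1: V_terminal = OCV - I*R = 4.075 - 5.02 * 0.0053 = 4.0484 V
Step 2: P_out = V_terminal * I = 4.0484 * 5.02 = 20.32 W

20.32 W


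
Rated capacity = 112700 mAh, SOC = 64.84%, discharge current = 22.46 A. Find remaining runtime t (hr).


Convert: C_total = 112700 mAh = 112.7 Ah
Step 1: remaining = SOC/100 * C_total = 64.84/100 * 112.7 = 73.075 Ah
Step 2: t = remaining / I = 73.075 / 22.46 = 3.254 hr

3.254 hr


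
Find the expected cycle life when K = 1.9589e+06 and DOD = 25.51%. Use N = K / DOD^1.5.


DOD^1.5 = 128.84
N = K / DOD^1.5 = 1.9589e+06 / 128.84 = 15200

15200 cycles


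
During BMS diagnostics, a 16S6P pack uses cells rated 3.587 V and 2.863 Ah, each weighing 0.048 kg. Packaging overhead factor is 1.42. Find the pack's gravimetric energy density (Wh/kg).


Step 1: V_pack = 16 * 3.587 = 57.392 V
Step 2: C_pack = 6 * 2.863 = 17.178 Ah
Step 3: E_pack = V_pack * C_pack = 57.392 * 17.178 = 985.88 Wh
Step 4: m_pack = 16 * 6 * 0.048 * 1.42 = 6.5434 kg
Step 5: ED = E_pack / m_pack = 985.88 / 6.5434 = 150.7 Wh/kg

150.7 Wh/kg


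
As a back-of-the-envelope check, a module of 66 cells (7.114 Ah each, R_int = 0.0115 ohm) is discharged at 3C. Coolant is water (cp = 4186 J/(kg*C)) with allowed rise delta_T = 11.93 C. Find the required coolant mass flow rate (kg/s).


Step 1: I = 3 * 7.114 = 21.342 A
Step 2: Q_cell = I^2 * R = 21.342^2 * 0.0115 = 5.238 W
Step 3: Q_total = 66 * 5.238 = 345.71 W
Step 4: m_dot = Q_total / (cp * dT) = 345.71 / (4186 * 11.93) = 0.006923 kg/s

0.006923 kg/s


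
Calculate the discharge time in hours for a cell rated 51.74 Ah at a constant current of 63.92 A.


Runtime = 51.74 Ah / 63.92 A = 0.8094 hr

0.8094 hr


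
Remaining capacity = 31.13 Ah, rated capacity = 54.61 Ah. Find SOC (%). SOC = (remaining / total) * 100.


SOC% = 31.13 / 54.61 * 100 = 57.00%

57.00%


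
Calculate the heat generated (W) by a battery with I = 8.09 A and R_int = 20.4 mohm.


Convert: R = 20.4 mohm = 0.0204 ohm
I^2 = 65.448
Q = 65.448 * 0.0204 = 1.335 W

1.335 W


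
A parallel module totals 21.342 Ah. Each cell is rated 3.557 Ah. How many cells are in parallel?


n = C_total / C_cell = 21.342 / 3.557 = 6

6


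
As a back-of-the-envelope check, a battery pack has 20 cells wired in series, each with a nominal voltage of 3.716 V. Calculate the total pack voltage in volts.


V_pack = n * V_cell = 20 * 3.716 = 74.32 V

74.32 V


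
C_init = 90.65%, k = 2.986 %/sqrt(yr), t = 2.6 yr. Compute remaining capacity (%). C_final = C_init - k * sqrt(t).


sqrt(t) = sqrt(2.6) = 1.6125
C_final = 90.65 - 2.986 * 1.6125 = 85.84%

85.84%


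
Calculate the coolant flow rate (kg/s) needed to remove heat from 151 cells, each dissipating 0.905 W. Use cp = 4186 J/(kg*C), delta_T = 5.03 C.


Step 1: Total heat Q = 151 * 0.905 W = 136.66 W
Step 2: denom = cp * dT = 4186 * 5.03 = 21056
Step 3: m_dot = 136.66 / 21056 = 0.006490 kg/s

0.006490 kg/s


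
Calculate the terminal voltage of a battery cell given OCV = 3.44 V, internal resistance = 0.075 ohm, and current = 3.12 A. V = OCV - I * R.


V = OCV - I*R = 3.44 - 3.12 * 0.075 = 3.206 V

3.206 V


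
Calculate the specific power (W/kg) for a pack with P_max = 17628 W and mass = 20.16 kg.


Specific power = 17628 W / 20.16 kg = 874.4 W/kg

874.4 W/kg


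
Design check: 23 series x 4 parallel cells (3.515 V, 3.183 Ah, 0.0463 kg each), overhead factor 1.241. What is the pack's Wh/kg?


Step 1: V_pack = 23 * 3.515 = 80.845 V
Step 2: C_pack = 4 * 3.183 = 12.732 Ah
Step 3: E_pack = V_pack * C_pack = 80.845 * 12.732 = 1029.3 Wh
Step 4: m_pack = 23 * 4 * 0.0463 * 1.241 = 5.2862 kg
Step 5: ED = E_pack / m_pack = 1029.3 / 5.2862 = 194.7 Wh/kg

194.7 Wh/kg


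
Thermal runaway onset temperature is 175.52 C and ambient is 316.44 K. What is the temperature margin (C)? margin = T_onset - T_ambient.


Convert: T_ambient = 316.44 K = 43.29 C
margin = 175.52 - 43.29 = 132.23 C

132.23 C


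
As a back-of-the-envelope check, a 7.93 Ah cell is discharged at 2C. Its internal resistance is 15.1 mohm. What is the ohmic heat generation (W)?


Convert: R = 15.1 mohm = 0.0151 ohm
Step 1: I = C_rate * capacity = 2 * 7.93 = 15.86 A
Step 2: Q = I^2 * R = 15.86^2 * 0.0151 = 251.54 * 0.0151 = 3.798 W

3.798 W


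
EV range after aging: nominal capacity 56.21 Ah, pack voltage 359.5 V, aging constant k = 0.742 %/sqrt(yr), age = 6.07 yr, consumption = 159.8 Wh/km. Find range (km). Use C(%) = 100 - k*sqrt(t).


Step 1: capacity retention = 100 - 0.742 * sqrt(6.07) = 100 - 0.742 * 2.4637 = 98.172%
Step 2: C_now = 56.21 * 98.172/100 = 55.182 Ah
Step 3: E_pack = V * C_now = 359.5 * 55.182 = 19838 Wh
Step 4: range = E_pack / consumption = 19838 / 159.8 = 124.1 km

124.1 km


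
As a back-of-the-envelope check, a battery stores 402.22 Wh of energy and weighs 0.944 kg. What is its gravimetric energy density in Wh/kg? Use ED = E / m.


ED = E / m = 402.22 / 0.944 = 426.1 Wh/kg

426.1 Wh/kg


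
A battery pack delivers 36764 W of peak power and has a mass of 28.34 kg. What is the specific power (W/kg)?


Specific power = 36764 W / 28.34 kg = 1297 W/kg

1297 W/kg


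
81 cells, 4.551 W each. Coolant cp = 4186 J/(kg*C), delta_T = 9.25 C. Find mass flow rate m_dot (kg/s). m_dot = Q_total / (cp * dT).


Q_total = 81 * 4.551 = 368.63 W
m_dot = Q_total / (cp * dT) = 368.63 / (4186 * 9.25) = 0.009520 kg/s

0.009520 kg/s


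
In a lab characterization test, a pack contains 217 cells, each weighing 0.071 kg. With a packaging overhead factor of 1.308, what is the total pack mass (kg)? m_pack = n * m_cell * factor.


Cell mass sum = 217 * 0.071 = 15.407 kg
With overhead 1.308: m_pack = 15.407 * 1.308 = 20.15 kg

20.15 kg


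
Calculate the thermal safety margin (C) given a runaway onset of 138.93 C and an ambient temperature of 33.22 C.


Safety margin = 138.93 C - 33.22 C = 105.71 C

105.71 C


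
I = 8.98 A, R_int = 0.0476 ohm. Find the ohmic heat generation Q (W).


I^2 = 80.64
Q = 80.64 * 0.0476 = 3.838 W

3.838 W


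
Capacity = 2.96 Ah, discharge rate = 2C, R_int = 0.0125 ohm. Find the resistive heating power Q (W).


Step 1: I = C_rate * capacity = 2 * 2.96 = 5.92 A
Step 2: Q = I^2 * R = 5.92^2 * 0.0125 = 35.046 * 0.0125 = 0.4381 W

0.4381 W


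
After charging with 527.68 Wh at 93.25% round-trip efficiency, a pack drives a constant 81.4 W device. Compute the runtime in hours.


Step 1: E_discharge = eta/100 * E_charge = 93.25/100 * 527.68 = 492.06 Wh
Step 2: t = E_discharge / P = 492.06 / 81.4 = 6.045 hr

6.045 hr


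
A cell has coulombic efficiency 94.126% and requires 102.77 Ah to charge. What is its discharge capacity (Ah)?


Q_dis = eta/100 * Q_chg = 94.126/100 * 102.77 = 96.73 Ah

96.73 Ah


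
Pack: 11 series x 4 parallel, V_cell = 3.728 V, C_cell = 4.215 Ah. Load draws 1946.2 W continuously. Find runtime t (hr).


Step 1: E_pack = Ns * V_cell * Np * C_cell = 11 * 3.728 * 4 * 4.215 = 691.39 Wh
Step 2: t = E_pack / P = 691.39 / 1946.2 = 0.3553 hr

0.3553 hr


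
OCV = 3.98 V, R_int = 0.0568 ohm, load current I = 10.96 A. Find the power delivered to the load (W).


Step 1: V_terminal = OCV - I*R = 3.98 - 10.96 * 0.0568 = 3.3575 V
Step 2: P_out = V_terminal * I = 3.3575 * 10.96 = 36.80 W

36.80 W


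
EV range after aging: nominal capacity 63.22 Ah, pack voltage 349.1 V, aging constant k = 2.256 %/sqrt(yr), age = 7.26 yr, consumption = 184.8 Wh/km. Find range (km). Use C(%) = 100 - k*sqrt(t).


Step 1: capacity retention = 100 - 2.256 * sqrt(7.26) = 100 - 2.256 * 2.6944 = 93.921%
Step 2: C_now = 63.22 * 93.921/100 = 59.377 Ah
Step 3: E_pack = V * C_now = 349.1 * 59.377 = 20729 Wh
Step 4: range = E_pack / consumption = 20729 / 184.8 = 112.2 km

112.2 km


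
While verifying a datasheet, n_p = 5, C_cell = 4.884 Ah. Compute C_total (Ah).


Parallel capacities add: 5 * 4.884 Ah = 24.42 Ah

24.42 Ah


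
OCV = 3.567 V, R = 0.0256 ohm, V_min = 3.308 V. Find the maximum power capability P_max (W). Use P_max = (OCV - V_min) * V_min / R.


P_max = (OCV - V_min) * V_min / R = (3.567 - 3.308) * 3.308 / 0.0256 = 0.259 * 3.308 / 0.0256 = 33.47 W

33.47 W


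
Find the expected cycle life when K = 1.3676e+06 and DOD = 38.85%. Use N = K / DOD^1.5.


Step 1: DOD^1.5 = 38.85^1.5 = 242.15
Step 2: N = 1.3676e+06 / 242.15 = 5648 cycles

5648 cycles


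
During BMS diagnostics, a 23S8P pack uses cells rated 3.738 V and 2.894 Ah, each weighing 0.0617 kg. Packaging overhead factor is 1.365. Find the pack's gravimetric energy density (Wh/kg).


Step 1: V_pack = 23 * 3.738 = 85.974 V
Step 2: C_pack = 8 * 2.894 = 23.152 Ah
Step 3: E_pack = V_pack * C_pack = 85.974 * 23.152 = 1990.5 Wh
Step 4: m_pack = 23 * 8 * 0.0617 * 1.365 = 15.497 kg
Step 5: ED = E_pack / m_pack = 1990.5 / 15.497 = 128.4 Wh/kg

128.4 Wh/kg


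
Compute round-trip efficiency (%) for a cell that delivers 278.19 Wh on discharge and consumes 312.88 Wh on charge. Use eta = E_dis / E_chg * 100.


Round-trip efficiency = 278.19/312.88 * 100% = 88.91%

88.91%


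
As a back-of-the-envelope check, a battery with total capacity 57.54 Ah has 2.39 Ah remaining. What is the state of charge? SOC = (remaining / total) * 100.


SOC% = 2.39 / 57.54 * 100 = 4.154%

4.154%


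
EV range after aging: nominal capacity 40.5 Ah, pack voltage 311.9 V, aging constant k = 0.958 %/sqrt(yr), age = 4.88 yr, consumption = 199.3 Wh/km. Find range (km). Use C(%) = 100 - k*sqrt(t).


Step 1: capacity retention = 100 - 0.958 * sqrt(4.88) = 100 - 0.958 * 2.2091 = 97.884%
Step 2: C_now = 40.5 * 97.884/100 = 39.643 Ah
Step 3: E_pack = V * C_now = 311.9 * 39.643 = 12365 Wh
Step 4: range = E_pack / consumption = 12365 / 199.3 = 62.04 km

62.04 km


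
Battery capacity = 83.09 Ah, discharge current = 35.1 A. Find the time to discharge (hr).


Runtime = 83.09 Ah / 35.1 A = 2.367 hr

2.367 hr


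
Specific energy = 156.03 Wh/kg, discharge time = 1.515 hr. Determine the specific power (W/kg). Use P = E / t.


P_specific = E / t = 156.03 / 1.515 = 103.0 W/kg

103.0 W/kg


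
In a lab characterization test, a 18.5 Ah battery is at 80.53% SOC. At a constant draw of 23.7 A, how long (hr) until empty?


Step 1: remaining = SOC/100 * C_total = 80.53/100 * 18.5 = 14.898 Ah
Step 2: t = remaining / I = 14.898 / 23.7 = 0.6286 hr

0.6286 hr


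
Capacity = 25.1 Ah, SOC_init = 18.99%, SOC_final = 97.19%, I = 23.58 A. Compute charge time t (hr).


Step 1: dSOC = 97.19% - 18.99% = 78.2%
Step 2: delta_Ah = 25.1 * 78.2 / 100 = 19.628 Ah
Step 3: t = 19.628 / 23.58 = 0.8324 hr

0.8324 hr


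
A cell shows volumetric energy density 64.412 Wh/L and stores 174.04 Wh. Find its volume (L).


V = E / ED = 174.04 / 64.412 = 2.702 L

2.702 L


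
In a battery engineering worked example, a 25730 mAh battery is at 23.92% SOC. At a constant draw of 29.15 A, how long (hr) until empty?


Convert: C_total = 25730 mAh = 25.73 Ah
Step 1: remaining = SOC/100 * C_total = 23.92/100 * 25.73 = 6.1546 Ah
Step 2: t = remaining / I = 6.1546 / 29.15 = 0.2111 hr

0.2111 hr
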